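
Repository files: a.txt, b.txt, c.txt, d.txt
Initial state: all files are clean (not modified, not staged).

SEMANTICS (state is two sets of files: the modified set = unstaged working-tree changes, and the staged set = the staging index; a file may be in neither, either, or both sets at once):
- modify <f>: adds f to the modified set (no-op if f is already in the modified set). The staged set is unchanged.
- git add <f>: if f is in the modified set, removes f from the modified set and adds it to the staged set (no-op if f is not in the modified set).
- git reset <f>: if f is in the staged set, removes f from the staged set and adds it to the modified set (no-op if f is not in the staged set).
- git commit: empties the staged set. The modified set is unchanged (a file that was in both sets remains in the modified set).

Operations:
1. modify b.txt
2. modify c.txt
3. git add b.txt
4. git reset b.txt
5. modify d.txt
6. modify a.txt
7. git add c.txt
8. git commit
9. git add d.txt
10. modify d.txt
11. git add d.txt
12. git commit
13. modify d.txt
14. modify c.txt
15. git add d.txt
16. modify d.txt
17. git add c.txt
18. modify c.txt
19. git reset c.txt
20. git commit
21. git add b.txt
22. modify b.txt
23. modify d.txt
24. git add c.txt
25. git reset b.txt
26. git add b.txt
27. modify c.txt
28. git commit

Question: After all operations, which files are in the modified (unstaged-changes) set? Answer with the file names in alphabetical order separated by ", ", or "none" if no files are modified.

Answer: a.txt, c.txt, d.txt

Derivation:
After op 1 (modify b.txt): modified={b.txt} staged={none}
After op 2 (modify c.txt): modified={b.txt, c.txt} staged={none}
After op 3 (git add b.txt): modified={c.txt} staged={b.txt}
After op 4 (git reset b.txt): modified={b.txt, c.txt} staged={none}
After op 5 (modify d.txt): modified={b.txt, c.txt, d.txt} staged={none}
After op 6 (modify a.txt): modified={a.txt, b.txt, c.txt, d.txt} staged={none}
After op 7 (git add c.txt): modified={a.txt, b.txt, d.txt} staged={c.txt}
After op 8 (git commit): modified={a.txt, b.txt, d.txt} staged={none}
After op 9 (git add d.txt): modified={a.txt, b.txt} staged={d.txt}
After op 10 (modify d.txt): modified={a.txt, b.txt, d.txt} staged={d.txt}
After op 11 (git add d.txt): modified={a.txt, b.txt} staged={d.txt}
After op 12 (git commit): modified={a.txt, b.txt} staged={none}
After op 13 (modify d.txt): modified={a.txt, b.txt, d.txt} staged={none}
After op 14 (modify c.txt): modified={a.txt, b.txt, c.txt, d.txt} staged={none}
After op 15 (git add d.txt): modified={a.txt, b.txt, c.txt} staged={d.txt}
After op 16 (modify d.txt): modified={a.txt, b.txt, c.txt, d.txt} staged={d.txt}
After op 17 (git add c.txt): modified={a.txt, b.txt, d.txt} staged={c.txt, d.txt}
After op 18 (modify c.txt): modified={a.txt, b.txt, c.txt, d.txt} staged={c.txt, d.txt}
After op 19 (git reset c.txt): modified={a.txt, b.txt, c.txt, d.txt} staged={d.txt}
After op 20 (git commit): modified={a.txt, b.txt, c.txt, d.txt} staged={none}
After op 21 (git add b.txt): modified={a.txt, c.txt, d.txt} staged={b.txt}
After op 22 (modify b.txt): modified={a.txt, b.txt, c.txt, d.txt} staged={b.txt}
After op 23 (modify d.txt): modified={a.txt, b.txt, c.txt, d.txt} staged={b.txt}
After op 24 (git add c.txt): modified={a.txt, b.txt, d.txt} staged={b.txt, c.txt}
After op 25 (git reset b.txt): modified={a.txt, b.txt, d.txt} staged={c.txt}
After op 26 (git add b.txt): modified={a.txt, d.txt} staged={b.txt, c.txt}
After op 27 (modify c.txt): modified={a.txt, c.txt, d.txt} staged={b.txt, c.txt}
After op 28 (git commit): modified={a.txt, c.txt, d.txt} staged={none}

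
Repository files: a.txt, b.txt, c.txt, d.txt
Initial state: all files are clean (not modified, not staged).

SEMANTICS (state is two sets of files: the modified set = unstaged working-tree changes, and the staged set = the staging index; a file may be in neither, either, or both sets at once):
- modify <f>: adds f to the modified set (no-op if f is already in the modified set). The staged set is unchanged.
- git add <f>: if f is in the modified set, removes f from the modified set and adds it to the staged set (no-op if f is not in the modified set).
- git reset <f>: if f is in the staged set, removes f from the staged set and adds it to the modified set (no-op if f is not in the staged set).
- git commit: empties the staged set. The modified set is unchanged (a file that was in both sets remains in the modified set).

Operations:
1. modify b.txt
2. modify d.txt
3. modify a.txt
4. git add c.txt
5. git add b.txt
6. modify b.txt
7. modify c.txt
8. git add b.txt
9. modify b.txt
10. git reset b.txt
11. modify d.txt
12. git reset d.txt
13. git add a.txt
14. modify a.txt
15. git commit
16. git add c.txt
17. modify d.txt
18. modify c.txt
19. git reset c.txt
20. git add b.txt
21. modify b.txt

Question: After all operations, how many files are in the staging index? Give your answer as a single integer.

Answer: 1

Derivation:
After op 1 (modify b.txt): modified={b.txt} staged={none}
After op 2 (modify d.txt): modified={b.txt, d.txt} staged={none}
After op 3 (modify a.txt): modified={a.txt, b.txt, d.txt} staged={none}
After op 4 (git add c.txt): modified={a.txt, b.txt, d.txt} staged={none}
After op 5 (git add b.txt): modified={a.txt, d.txt} staged={b.txt}
After op 6 (modify b.txt): modified={a.txt, b.txt, d.txt} staged={b.txt}
After op 7 (modify c.txt): modified={a.txt, b.txt, c.txt, d.txt} staged={b.txt}
After op 8 (git add b.txt): modified={a.txt, c.txt, d.txt} staged={b.txt}
After op 9 (modify b.txt): modified={a.txt, b.txt, c.txt, d.txt} staged={b.txt}
After op 10 (git reset b.txt): modified={a.txt, b.txt, c.txt, d.txt} staged={none}
After op 11 (modify d.txt): modified={a.txt, b.txt, c.txt, d.txt} staged={none}
After op 12 (git reset d.txt): modified={a.txt, b.txt, c.txt, d.txt} staged={none}
After op 13 (git add a.txt): modified={b.txt, c.txt, d.txt} staged={a.txt}
After op 14 (modify a.txt): modified={a.txt, b.txt, c.txt, d.txt} staged={a.txt}
After op 15 (git commit): modified={a.txt, b.txt, c.txt, d.txt} staged={none}
After op 16 (git add c.txt): modified={a.txt, b.txt, d.txt} staged={c.txt}
After op 17 (modify d.txt): modified={a.txt, b.txt, d.txt} staged={c.txt}
After op 18 (modify c.txt): modified={a.txt, b.txt, c.txt, d.txt} staged={c.txt}
After op 19 (git reset c.txt): modified={a.txt, b.txt, c.txt, d.txt} staged={none}
After op 20 (git add b.txt): modified={a.txt, c.txt, d.txt} staged={b.txt}
After op 21 (modify b.txt): modified={a.txt, b.txt, c.txt, d.txt} staged={b.txt}
Final staged set: {b.txt} -> count=1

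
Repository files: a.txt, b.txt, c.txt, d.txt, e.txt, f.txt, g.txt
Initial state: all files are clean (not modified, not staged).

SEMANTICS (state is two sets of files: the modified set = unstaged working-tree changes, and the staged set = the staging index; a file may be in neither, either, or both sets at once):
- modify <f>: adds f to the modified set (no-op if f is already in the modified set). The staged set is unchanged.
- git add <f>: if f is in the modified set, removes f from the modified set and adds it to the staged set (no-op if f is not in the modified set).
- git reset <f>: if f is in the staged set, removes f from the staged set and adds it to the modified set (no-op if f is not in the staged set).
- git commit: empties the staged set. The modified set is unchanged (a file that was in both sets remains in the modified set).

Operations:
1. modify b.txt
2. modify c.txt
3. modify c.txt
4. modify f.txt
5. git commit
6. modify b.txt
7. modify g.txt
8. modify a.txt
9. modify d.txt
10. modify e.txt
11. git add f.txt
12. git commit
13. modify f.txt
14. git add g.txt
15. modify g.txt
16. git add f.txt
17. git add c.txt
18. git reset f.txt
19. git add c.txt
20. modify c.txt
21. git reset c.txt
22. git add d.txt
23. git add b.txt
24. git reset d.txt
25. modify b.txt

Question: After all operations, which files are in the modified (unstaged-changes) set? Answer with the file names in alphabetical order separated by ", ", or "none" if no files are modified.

Answer: a.txt, b.txt, c.txt, d.txt, e.txt, f.txt, g.txt

Derivation:
After op 1 (modify b.txt): modified={b.txt} staged={none}
After op 2 (modify c.txt): modified={b.txt, c.txt} staged={none}
After op 3 (modify c.txt): modified={b.txt, c.txt} staged={none}
After op 4 (modify f.txt): modified={b.txt, c.txt, f.txt} staged={none}
After op 5 (git commit): modified={b.txt, c.txt, f.txt} staged={none}
After op 6 (modify b.txt): modified={b.txt, c.txt, f.txt} staged={none}
After op 7 (modify g.txt): modified={b.txt, c.txt, f.txt, g.txt} staged={none}
After op 8 (modify a.txt): modified={a.txt, b.txt, c.txt, f.txt, g.txt} staged={none}
After op 9 (modify d.txt): modified={a.txt, b.txt, c.txt, d.txt, f.txt, g.txt} staged={none}
After op 10 (modify e.txt): modified={a.txt, b.txt, c.txt, d.txt, e.txt, f.txt, g.txt} staged={none}
After op 11 (git add f.txt): modified={a.txt, b.txt, c.txt, d.txt, e.txt, g.txt} staged={f.txt}
After op 12 (git commit): modified={a.txt, b.txt, c.txt, d.txt, e.txt, g.txt} staged={none}
After op 13 (modify f.txt): modified={a.txt, b.txt, c.txt, d.txt, e.txt, f.txt, g.txt} staged={none}
After op 14 (git add g.txt): modified={a.txt, b.txt, c.txt, d.txt, e.txt, f.txt} staged={g.txt}
After op 15 (modify g.txt): modified={a.txt, b.txt, c.txt, d.txt, e.txt, f.txt, g.txt} staged={g.txt}
After op 16 (git add f.txt): modified={a.txt, b.txt, c.txt, d.txt, e.txt, g.txt} staged={f.txt, g.txt}
After op 17 (git add c.txt): modified={a.txt, b.txt, d.txt, e.txt, g.txt} staged={c.txt, f.txt, g.txt}
After op 18 (git reset f.txt): modified={a.txt, b.txt, d.txt, e.txt, f.txt, g.txt} staged={c.txt, g.txt}
After op 19 (git add c.txt): modified={a.txt, b.txt, d.txt, e.txt, f.txt, g.txt} staged={c.txt, g.txt}
After op 20 (modify c.txt): modified={a.txt, b.txt, c.txt, d.txt, e.txt, f.txt, g.txt} staged={c.txt, g.txt}
After op 21 (git reset c.txt): modified={a.txt, b.txt, c.txt, d.txt, e.txt, f.txt, g.txt} staged={g.txt}
After op 22 (git add d.txt): modified={a.txt, b.txt, c.txt, e.txt, f.txt, g.txt} staged={d.txt, g.txt}
After op 23 (git add b.txt): modified={a.txt, c.txt, e.txt, f.txt, g.txt} staged={b.txt, d.txt, g.txt}
After op 24 (git reset d.txt): modified={a.txt, c.txt, d.txt, e.txt, f.txt, g.txt} staged={b.txt, g.txt}
After op 25 (modify b.txt): modified={a.txt, b.txt, c.txt, d.txt, e.txt, f.txt, g.txt} staged={b.txt, g.txt}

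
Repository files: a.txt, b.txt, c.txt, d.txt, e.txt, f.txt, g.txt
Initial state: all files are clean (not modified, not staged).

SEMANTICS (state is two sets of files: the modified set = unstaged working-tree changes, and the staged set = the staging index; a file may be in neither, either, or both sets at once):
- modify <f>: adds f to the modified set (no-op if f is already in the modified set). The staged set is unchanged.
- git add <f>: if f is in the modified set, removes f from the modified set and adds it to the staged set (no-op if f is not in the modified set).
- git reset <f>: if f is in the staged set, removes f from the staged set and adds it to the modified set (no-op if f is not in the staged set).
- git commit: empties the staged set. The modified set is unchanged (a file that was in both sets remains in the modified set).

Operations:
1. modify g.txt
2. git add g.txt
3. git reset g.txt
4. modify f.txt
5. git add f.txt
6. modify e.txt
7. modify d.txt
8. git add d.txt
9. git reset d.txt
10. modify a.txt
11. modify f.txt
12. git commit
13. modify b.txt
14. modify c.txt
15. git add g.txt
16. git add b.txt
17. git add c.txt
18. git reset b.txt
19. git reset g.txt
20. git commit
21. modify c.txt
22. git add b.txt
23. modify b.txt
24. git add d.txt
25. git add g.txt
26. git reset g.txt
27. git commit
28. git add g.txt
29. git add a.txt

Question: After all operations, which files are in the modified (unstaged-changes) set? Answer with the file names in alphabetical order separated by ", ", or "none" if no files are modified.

After op 1 (modify g.txt): modified={g.txt} staged={none}
After op 2 (git add g.txt): modified={none} staged={g.txt}
After op 3 (git reset g.txt): modified={g.txt} staged={none}
After op 4 (modify f.txt): modified={f.txt, g.txt} staged={none}
After op 5 (git add f.txt): modified={g.txt} staged={f.txt}
After op 6 (modify e.txt): modified={e.txt, g.txt} staged={f.txt}
After op 7 (modify d.txt): modified={d.txt, e.txt, g.txt} staged={f.txt}
After op 8 (git add d.txt): modified={e.txt, g.txt} staged={d.txt, f.txt}
After op 9 (git reset d.txt): modified={d.txt, e.txt, g.txt} staged={f.txt}
After op 10 (modify a.txt): modified={a.txt, d.txt, e.txt, g.txt} staged={f.txt}
After op 11 (modify f.txt): modified={a.txt, d.txt, e.txt, f.txt, g.txt} staged={f.txt}
After op 12 (git commit): modified={a.txt, d.txt, e.txt, f.txt, g.txt} staged={none}
After op 13 (modify b.txt): modified={a.txt, b.txt, d.txt, e.txt, f.txt, g.txt} staged={none}
After op 14 (modify c.txt): modified={a.txt, b.txt, c.txt, d.txt, e.txt, f.txt, g.txt} staged={none}
After op 15 (git add g.txt): modified={a.txt, b.txt, c.txt, d.txt, e.txt, f.txt} staged={g.txt}
After op 16 (git add b.txt): modified={a.txt, c.txt, d.txt, e.txt, f.txt} staged={b.txt, g.txt}
After op 17 (git add c.txt): modified={a.txt, d.txt, e.txt, f.txt} staged={b.txt, c.txt, g.txt}
After op 18 (git reset b.txt): modified={a.txt, b.txt, d.txt, e.txt, f.txt} staged={c.txt, g.txt}
After op 19 (git reset g.txt): modified={a.txt, b.txt, d.txt, e.txt, f.txt, g.txt} staged={c.txt}
After op 20 (git commit): modified={a.txt, b.txt, d.txt, e.txt, f.txt, g.txt} staged={none}
After op 21 (modify c.txt): modified={a.txt, b.txt, c.txt, d.txt, e.txt, f.txt, g.txt} staged={none}
After op 22 (git add b.txt): modified={a.txt, c.txt, d.txt, e.txt, f.txt, g.txt} staged={b.txt}
After op 23 (modify b.txt): modified={a.txt, b.txt, c.txt, d.txt, e.txt, f.txt, g.txt} staged={b.txt}
After op 24 (git add d.txt): modified={a.txt, b.txt, c.txt, e.txt, f.txt, g.txt} staged={b.txt, d.txt}
After op 25 (git add g.txt): modified={a.txt, b.txt, c.txt, e.txt, f.txt} staged={b.txt, d.txt, g.txt}
After op 26 (git reset g.txt): modified={a.txt, b.txt, c.txt, e.txt, f.txt, g.txt} staged={b.txt, d.txt}
After op 27 (git commit): modified={a.txt, b.txt, c.txt, e.txt, f.txt, g.txt} staged={none}
After op 28 (git add g.txt): modified={a.txt, b.txt, c.txt, e.txt, f.txt} staged={g.txt}
After op 29 (git add a.txt): modified={b.txt, c.txt, e.txt, f.txt} staged={a.txt, g.txt}

Answer: b.txt, c.txt, e.txt, f.txt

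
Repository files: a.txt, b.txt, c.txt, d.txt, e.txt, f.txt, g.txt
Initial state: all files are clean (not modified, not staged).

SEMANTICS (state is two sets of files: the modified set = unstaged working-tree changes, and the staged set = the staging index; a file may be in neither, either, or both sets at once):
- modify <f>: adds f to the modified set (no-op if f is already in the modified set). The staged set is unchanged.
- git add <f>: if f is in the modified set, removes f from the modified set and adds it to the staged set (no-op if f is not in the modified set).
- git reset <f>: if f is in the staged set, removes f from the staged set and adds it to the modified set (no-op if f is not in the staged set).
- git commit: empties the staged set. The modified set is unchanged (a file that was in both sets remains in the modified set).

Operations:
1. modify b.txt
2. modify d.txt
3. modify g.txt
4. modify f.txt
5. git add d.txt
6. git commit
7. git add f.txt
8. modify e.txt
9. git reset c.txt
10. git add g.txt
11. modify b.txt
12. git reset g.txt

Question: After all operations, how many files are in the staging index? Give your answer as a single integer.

After op 1 (modify b.txt): modified={b.txt} staged={none}
After op 2 (modify d.txt): modified={b.txt, d.txt} staged={none}
After op 3 (modify g.txt): modified={b.txt, d.txt, g.txt} staged={none}
After op 4 (modify f.txt): modified={b.txt, d.txt, f.txt, g.txt} staged={none}
After op 5 (git add d.txt): modified={b.txt, f.txt, g.txt} staged={d.txt}
After op 6 (git commit): modified={b.txt, f.txt, g.txt} staged={none}
After op 7 (git add f.txt): modified={b.txt, g.txt} staged={f.txt}
After op 8 (modify e.txt): modified={b.txt, e.txt, g.txt} staged={f.txt}
After op 9 (git reset c.txt): modified={b.txt, e.txt, g.txt} staged={f.txt}
After op 10 (git add g.txt): modified={b.txt, e.txt} staged={f.txt, g.txt}
After op 11 (modify b.txt): modified={b.txt, e.txt} staged={f.txt, g.txt}
After op 12 (git reset g.txt): modified={b.txt, e.txt, g.txt} staged={f.txt}
Final staged set: {f.txt} -> count=1

Answer: 1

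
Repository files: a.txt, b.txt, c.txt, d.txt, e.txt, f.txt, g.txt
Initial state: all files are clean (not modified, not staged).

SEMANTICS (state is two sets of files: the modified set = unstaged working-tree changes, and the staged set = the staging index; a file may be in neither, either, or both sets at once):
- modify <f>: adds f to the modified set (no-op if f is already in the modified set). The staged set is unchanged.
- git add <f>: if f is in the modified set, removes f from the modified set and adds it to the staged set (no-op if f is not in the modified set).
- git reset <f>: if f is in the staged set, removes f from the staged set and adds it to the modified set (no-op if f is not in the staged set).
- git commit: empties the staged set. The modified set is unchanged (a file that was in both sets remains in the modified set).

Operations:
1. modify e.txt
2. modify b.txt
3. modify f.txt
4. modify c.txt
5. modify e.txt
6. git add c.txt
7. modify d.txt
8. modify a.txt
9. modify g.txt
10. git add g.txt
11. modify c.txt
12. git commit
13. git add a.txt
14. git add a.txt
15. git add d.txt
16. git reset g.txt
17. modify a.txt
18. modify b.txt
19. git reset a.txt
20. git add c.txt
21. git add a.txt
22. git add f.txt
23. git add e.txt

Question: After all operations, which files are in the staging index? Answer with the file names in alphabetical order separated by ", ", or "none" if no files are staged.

Answer: a.txt, c.txt, d.txt, e.txt, f.txt

Derivation:
After op 1 (modify e.txt): modified={e.txt} staged={none}
After op 2 (modify b.txt): modified={b.txt, e.txt} staged={none}
After op 3 (modify f.txt): modified={b.txt, e.txt, f.txt} staged={none}
After op 4 (modify c.txt): modified={b.txt, c.txt, e.txt, f.txt} staged={none}
After op 5 (modify e.txt): modified={b.txt, c.txt, e.txt, f.txt} staged={none}
After op 6 (git add c.txt): modified={b.txt, e.txt, f.txt} staged={c.txt}
After op 7 (modify d.txt): modified={b.txt, d.txt, e.txt, f.txt} staged={c.txt}
After op 8 (modify a.txt): modified={a.txt, b.txt, d.txt, e.txt, f.txt} staged={c.txt}
After op 9 (modify g.txt): modified={a.txt, b.txt, d.txt, e.txt, f.txt, g.txt} staged={c.txt}
After op 10 (git add g.txt): modified={a.txt, b.txt, d.txt, e.txt, f.txt} staged={c.txt, g.txt}
After op 11 (modify c.txt): modified={a.txt, b.txt, c.txt, d.txt, e.txt, f.txt} staged={c.txt, g.txt}
After op 12 (git commit): modified={a.txt, b.txt, c.txt, d.txt, e.txt, f.txt} staged={none}
After op 13 (git add a.txt): modified={b.txt, c.txt, d.txt, e.txt, f.txt} staged={a.txt}
After op 14 (git add a.txt): modified={b.txt, c.txt, d.txt, e.txt, f.txt} staged={a.txt}
After op 15 (git add d.txt): modified={b.txt, c.txt, e.txt, f.txt} staged={a.txt, d.txt}
After op 16 (git reset g.txt): modified={b.txt, c.txt, e.txt, f.txt} staged={a.txt, d.txt}
After op 17 (modify a.txt): modified={a.txt, b.txt, c.txt, e.txt, f.txt} staged={a.txt, d.txt}
After op 18 (modify b.txt): modified={a.txt, b.txt, c.txt, e.txt, f.txt} staged={a.txt, d.txt}
After op 19 (git reset a.txt): modified={a.txt, b.txt, c.txt, e.txt, f.txt} staged={d.txt}
After op 20 (git add c.txt): modified={a.txt, b.txt, e.txt, f.txt} staged={c.txt, d.txt}
After op 21 (git add a.txt): modified={b.txt, e.txt, f.txt} staged={a.txt, c.txt, d.txt}
After op 22 (git add f.txt): modified={b.txt, e.txt} staged={a.txt, c.txt, d.txt, f.txt}
After op 23 (git add e.txt): modified={b.txt} staged={a.txt, c.txt, d.txt, e.txt, f.txt}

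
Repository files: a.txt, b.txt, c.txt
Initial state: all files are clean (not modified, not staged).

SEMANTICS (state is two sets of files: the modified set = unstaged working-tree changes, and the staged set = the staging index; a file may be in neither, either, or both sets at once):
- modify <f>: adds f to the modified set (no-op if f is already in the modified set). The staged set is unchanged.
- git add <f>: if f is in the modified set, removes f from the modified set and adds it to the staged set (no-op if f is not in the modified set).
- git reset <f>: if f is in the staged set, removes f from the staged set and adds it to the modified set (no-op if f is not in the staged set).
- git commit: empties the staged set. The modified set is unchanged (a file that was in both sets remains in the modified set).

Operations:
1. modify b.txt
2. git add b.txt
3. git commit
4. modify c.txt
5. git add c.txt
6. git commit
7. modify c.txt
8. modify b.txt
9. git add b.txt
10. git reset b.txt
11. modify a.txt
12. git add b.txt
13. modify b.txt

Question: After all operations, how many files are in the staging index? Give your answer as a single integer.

Answer: 1

Derivation:
After op 1 (modify b.txt): modified={b.txt} staged={none}
After op 2 (git add b.txt): modified={none} staged={b.txt}
After op 3 (git commit): modified={none} staged={none}
After op 4 (modify c.txt): modified={c.txt} staged={none}
After op 5 (git add c.txt): modified={none} staged={c.txt}
After op 6 (git commit): modified={none} staged={none}
After op 7 (modify c.txt): modified={c.txt} staged={none}
After op 8 (modify b.txt): modified={b.txt, c.txt} staged={none}
After op 9 (git add b.txt): modified={c.txt} staged={b.txt}
After op 10 (git reset b.txt): modified={b.txt, c.txt} staged={none}
After op 11 (modify a.txt): modified={a.txt, b.txt, c.txt} staged={none}
After op 12 (git add b.txt): modified={a.txt, c.txt} staged={b.txt}
After op 13 (modify b.txt): modified={a.txt, b.txt, c.txt} staged={b.txt}
Final staged set: {b.txt} -> count=1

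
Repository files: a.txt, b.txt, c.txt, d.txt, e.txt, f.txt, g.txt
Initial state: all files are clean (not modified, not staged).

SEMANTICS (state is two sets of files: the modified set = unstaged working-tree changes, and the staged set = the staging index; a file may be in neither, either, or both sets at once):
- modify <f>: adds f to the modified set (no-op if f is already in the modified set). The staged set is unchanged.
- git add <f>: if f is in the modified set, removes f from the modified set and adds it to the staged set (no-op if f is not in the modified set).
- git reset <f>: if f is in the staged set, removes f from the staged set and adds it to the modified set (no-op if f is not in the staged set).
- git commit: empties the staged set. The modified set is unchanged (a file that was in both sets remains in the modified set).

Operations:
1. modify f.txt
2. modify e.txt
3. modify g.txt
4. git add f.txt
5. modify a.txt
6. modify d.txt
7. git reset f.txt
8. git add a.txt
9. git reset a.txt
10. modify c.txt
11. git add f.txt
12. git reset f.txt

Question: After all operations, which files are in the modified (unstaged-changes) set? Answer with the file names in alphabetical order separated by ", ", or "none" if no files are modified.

Answer: a.txt, c.txt, d.txt, e.txt, f.txt, g.txt

Derivation:
After op 1 (modify f.txt): modified={f.txt} staged={none}
After op 2 (modify e.txt): modified={e.txt, f.txt} staged={none}
After op 3 (modify g.txt): modified={e.txt, f.txt, g.txt} staged={none}
After op 4 (git add f.txt): modified={e.txt, g.txt} staged={f.txt}
After op 5 (modify a.txt): modified={a.txt, e.txt, g.txt} staged={f.txt}
After op 6 (modify d.txt): modified={a.txt, d.txt, e.txt, g.txt} staged={f.txt}
After op 7 (git reset f.txt): modified={a.txt, d.txt, e.txt, f.txt, g.txt} staged={none}
After op 8 (git add a.txt): modified={d.txt, e.txt, f.txt, g.txt} staged={a.txt}
After op 9 (git reset a.txt): modified={a.txt, d.txt, e.txt, f.txt, g.txt} staged={none}
After op 10 (modify c.txt): modified={a.txt, c.txt, d.txt, e.txt, f.txt, g.txt} staged={none}
After op 11 (git add f.txt): modified={a.txt, c.txt, d.txt, e.txt, g.txt} staged={f.txt}
After op 12 (git reset f.txt): modified={a.txt, c.txt, d.txt, e.txt, f.txt, g.txt} staged={none}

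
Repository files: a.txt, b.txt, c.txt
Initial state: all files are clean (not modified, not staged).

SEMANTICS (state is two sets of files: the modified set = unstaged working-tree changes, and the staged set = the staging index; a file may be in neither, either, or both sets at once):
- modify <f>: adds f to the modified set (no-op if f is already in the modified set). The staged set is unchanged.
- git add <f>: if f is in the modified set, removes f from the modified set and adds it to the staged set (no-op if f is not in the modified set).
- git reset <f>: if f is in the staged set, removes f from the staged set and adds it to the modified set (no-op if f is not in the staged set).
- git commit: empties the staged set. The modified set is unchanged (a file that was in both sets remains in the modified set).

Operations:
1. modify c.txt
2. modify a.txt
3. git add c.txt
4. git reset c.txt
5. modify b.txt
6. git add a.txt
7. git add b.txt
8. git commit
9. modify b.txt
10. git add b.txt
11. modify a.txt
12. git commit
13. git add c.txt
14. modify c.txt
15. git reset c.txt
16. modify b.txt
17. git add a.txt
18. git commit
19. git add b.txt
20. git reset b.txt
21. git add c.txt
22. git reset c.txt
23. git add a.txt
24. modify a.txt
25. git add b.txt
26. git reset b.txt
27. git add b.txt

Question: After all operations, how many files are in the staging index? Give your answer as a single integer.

Answer: 1

Derivation:
After op 1 (modify c.txt): modified={c.txt} staged={none}
After op 2 (modify a.txt): modified={a.txt, c.txt} staged={none}
After op 3 (git add c.txt): modified={a.txt} staged={c.txt}
After op 4 (git reset c.txt): modified={a.txt, c.txt} staged={none}
After op 5 (modify b.txt): modified={a.txt, b.txt, c.txt} staged={none}
After op 6 (git add a.txt): modified={b.txt, c.txt} staged={a.txt}
After op 7 (git add b.txt): modified={c.txt} staged={a.txt, b.txt}
After op 8 (git commit): modified={c.txt} staged={none}
After op 9 (modify b.txt): modified={b.txt, c.txt} staged={none}
After op 10 (git add b.txt): modified={c.txt} staged={b.txt}
After op 11 (modify a.txt): modified={a.txt, c.txt} staged={b.txt}
After op 12 (git commit): modified={a.txt, c.txt} staged={none}
After op 13 (git add c.txt): modified={a.txt} staged={c.txt}
After op 14 (modify c.txt): modified={a.txt, c.txt} staged={c.txt}
After op 15 (git reset c.txt): modified={a.txt, c.txt} staged={none}
After op 16 (modify b.txt): modified={a.txt, b.txt, c.txt} staged={none}
After op 17 (git add a.txt): modified={b.txt, c.txt} staged={a.txt}
After op 18 (git commit): modified={b.txt, c.txt} staged={none}
After op 19 (git add b.txt): modified={c.txt} staged={b.txt}
After op 20 (git reset b.txt): modified={b.txt, c.txt} staged={none}
After op 21 (git add c.txt): modified={b.txt} staged={c.txt}
After op 22 (git reset c.txt): modified={b.txt, c.txt} staged={none}
After op 23 (git add a.txt): modified={b.txt, c.txt} staged={none}
After op 24 (modify a.txt): modified={a.txt, b.txt, c.txt} staged={none}
After op 25 (git add b.txt): modified={a.txt, c.txt} staged={b.txt}
After op 26 (git reset b.txt): modified={a.txt, b.txt, c.txt} staged={none}
After op 27 (git add b.txt): modified={a.txt, c.txt} staged={b.txt}
Final staged set: {b.txt} -> count=1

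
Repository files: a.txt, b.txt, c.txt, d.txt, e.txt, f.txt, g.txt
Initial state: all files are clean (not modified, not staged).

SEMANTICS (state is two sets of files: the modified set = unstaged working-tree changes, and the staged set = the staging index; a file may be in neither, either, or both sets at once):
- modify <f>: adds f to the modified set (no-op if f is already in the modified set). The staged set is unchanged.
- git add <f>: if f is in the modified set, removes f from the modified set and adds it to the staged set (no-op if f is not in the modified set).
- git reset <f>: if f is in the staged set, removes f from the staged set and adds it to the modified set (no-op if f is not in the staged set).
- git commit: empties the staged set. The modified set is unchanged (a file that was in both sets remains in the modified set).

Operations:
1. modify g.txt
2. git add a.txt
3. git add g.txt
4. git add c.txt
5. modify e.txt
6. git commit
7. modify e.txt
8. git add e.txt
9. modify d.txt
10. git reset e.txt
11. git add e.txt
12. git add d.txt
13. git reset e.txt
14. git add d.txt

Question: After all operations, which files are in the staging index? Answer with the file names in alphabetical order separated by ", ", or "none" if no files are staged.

After op 1 (modify g.txt): modified={g.txt} staged={none}
After op 2 (git add a.txt): modified={g.txt} staged={none}
After op 3 (git add g.txt): modified={none} staged={g.txt}
After op 4 (git add c.txt): modified={none} staged={g.txt}
After op 5 (modify e.txt): modified={e.txt} staged={g.txt}
After op 6 (git commit): modified={e.txt} staged={none}
After op 7 (modify e.txt): modified={e.txt} staged={none}
After op 8 (git add e.txt): modified={none} staged={e.txt}
After op 9 (modify d.txt): modified={d.txt} staged={e.txt}
After op 10 (git reset e.txt): modified={d.txt, e.txt} staged={none}
After op 11 (git add e.txt): modified={d.txt} staged={e.txt}
After op 12 (git add d.txt): modified={none} staged={d.txt, e.txt}
After op 13 (git reset e.txt): modified={e.txt} staged={d.txt}
After op 14 (git add d.txt): modified={e.txt} staged={d.txt}

Answer: d.txt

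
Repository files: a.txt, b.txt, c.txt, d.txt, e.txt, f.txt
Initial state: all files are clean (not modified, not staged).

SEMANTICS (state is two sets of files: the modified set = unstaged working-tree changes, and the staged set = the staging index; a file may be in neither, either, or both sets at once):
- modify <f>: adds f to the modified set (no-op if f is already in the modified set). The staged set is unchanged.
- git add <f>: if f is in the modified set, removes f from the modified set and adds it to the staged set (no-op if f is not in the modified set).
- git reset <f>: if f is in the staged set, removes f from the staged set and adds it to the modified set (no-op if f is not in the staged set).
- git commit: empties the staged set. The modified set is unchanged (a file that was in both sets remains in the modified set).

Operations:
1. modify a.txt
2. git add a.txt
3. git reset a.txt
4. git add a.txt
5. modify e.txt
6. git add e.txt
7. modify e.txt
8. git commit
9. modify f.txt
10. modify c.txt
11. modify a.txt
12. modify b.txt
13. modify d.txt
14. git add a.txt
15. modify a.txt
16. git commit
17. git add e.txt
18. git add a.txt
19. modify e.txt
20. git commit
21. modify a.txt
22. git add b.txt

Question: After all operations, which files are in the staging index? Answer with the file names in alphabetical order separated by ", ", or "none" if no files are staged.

After op 1 (modify a.txt): modified={a.txt} staged={none}
After op 2 (git add a.txt): modified={none} staged={a.txt}
After op 3 (git reset a.txt): modified={a.txt} staged={none}
After op 4 (git add a.txt): modified={none} staged={a.txt}
After op 5 (modify e.txt): modified={e.txt} staged={a.txt}
After op 6 (git add e.txt): modified={none} staged={a.txt, e.txt}
After op 7 (modify e.txt): modified={e.txt} staged={a.txt, e.txt}
After op 8 (git commit): modified={e.txt} staged={none}
After op 9 (modify f.txt): modified={e.txt, f.txt} staged={none}
After op 10 (modify c.txt): modified={c.txt, e.txt, f.txt} staged={none}
After op 11 (modify a.txt): modified={a.txt, c.txt, e.txt, f.txt} staged={none}
After op 12 (modify b.txt): modified={a.txt, b.txt, c.txt, e.txt, f.txt} staged={none}
After op 13 (modify d.txt): modified={a.txt, b.txt, c.txt, d.txt, e.txt, f.txt} staged={none}
After op 14 (git add a.txt): modified={b.txt, c.txt, d.txt, e.txt, f.txt} staged={a.txt}
After op 15 (modify a.txt): modified={a.txt, b.txt, c.txt, d.txt, e.txt, f.txt} staged={a.txt}
After op 16 (git commit): modified={a.txt, b.txt, c.txt, d.txt, e.txt, f.txt} staged={none}
After op 17 (git add e.txt): modified={a.txt, b.txt, c.txt, d.txt, f.txt} staged={e.txt}
After op 18 (git add a.txt): modified={b.txt, c.txt, d.txt, f.txt} staged={a.txt, e.txt}
After op 19 (modify e.txt): modified={b.txt, c.txt, d.txt, e.txt, f.txt} staged={a.txt, e.txt}
After op 20 (git commit): modified={b.txt, c.txt, d.txt, e.txt, f.txt} staged={none}
After op 21 (modify a.txt): modified={a.txt, b.txt, c.txt, d.txt, e.txt, f.txt} staged={none}
After op 22 (git add b.txt): modified={a.txt, c.txt, d.txt, e.txt, f.txt} staged={b.txt}

Answer: b.txt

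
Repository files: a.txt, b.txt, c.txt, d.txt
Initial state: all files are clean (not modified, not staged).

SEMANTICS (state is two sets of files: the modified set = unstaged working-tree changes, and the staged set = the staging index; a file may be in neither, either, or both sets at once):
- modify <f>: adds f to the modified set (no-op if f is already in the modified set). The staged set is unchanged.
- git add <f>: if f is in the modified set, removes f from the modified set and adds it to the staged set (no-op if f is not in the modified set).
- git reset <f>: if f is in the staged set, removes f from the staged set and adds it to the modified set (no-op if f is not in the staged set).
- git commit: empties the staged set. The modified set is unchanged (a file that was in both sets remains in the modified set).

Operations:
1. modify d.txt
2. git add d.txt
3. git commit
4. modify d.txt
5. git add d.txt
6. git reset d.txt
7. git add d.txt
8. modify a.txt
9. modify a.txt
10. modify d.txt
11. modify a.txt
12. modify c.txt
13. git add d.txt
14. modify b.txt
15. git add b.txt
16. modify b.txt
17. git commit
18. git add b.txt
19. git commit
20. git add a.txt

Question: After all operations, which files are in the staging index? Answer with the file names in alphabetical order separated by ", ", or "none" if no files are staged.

After op 1 (modify d.txt): modified={d.txt} staged={none}
After op 2 (git add d.txt): modified={none} staged={d.txt}
After op 3 (git commit): modified={none} staged={none}
After op 4 (modify d.txt): modified={d.txt} staged={none}
After op 5 (git add d.txt): modified={none} staged={d.txt}
After op 6 (git reset d.txt): modified={d.txt} staged={none}
After op 7 (git add d.txt): modified={none} staged={d.txt}
After op 8 (modify a.txt): modified={a.txt} staged={d.txt}
After op 9 (modify a.txt): modified={a.txt} staged={d.txt}
After op 10 (modify d.txt): modified={a.txt, d.txt} staged={d.txt}
After op 11 (modify a.txt): modified={a.txt, d.txt} staged={d.txt}
After op 12 (modify c.txt): modified={a.txt, c.txt, d.txt} staged={d.txt}
After op 13 (git add d.txt): modified={a.txt, c.txt} staged={d.txt}
After op 14 (modify b.txt): modified={a.txt, b.txt, c.txt} staged={d.txt}
After op 15 (git add b.txt): modified={a.txt, c.txt} staged={b.txt, d.txt}
After op 16 (modify b.txt): modified={a.txt, b.txt, c.txt} staged={b.txt, d.txt}
After op 17 (git commit): modified={a.txt, b.txt, c.txt} staged={none}
After op 18 (git add b.txt): modified={a.txt, c.txt} staged={b.txt}
After op 19 (git commit): modified={a.txt, c.txt} staged={none}
After op 20 (git add a.txt): modified={c.txt} staged={a.txt}

Answer: a.txt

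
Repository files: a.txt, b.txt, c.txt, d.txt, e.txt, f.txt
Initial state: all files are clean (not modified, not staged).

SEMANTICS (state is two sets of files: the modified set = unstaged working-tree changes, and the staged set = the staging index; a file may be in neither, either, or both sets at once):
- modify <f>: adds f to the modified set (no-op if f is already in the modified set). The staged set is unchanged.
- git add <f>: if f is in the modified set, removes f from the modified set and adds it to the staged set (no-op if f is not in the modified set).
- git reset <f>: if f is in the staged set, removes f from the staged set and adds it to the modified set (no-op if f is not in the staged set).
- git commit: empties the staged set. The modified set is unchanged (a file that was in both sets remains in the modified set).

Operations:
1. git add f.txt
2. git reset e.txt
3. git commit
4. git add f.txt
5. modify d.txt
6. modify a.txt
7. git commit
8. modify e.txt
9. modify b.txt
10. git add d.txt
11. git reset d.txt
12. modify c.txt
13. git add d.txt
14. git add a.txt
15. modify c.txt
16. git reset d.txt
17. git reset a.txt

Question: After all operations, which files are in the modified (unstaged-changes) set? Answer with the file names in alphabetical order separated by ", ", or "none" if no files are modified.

Answer: a.txt, b.txt, c.txt, d.txt, e.txt

Derivation:
After op 1 (git add f.txt): modified={none} staged={none}
After op 2 (git reset e.txt): modified={none} staged={none}
After op 3 (git commit): modified={none} staged={none}
After op 4 (git add f.txt): modified={none} staged={none}
After op 5 (modify d.txt): modified={d.txt} staged={none}
After op 6 (modify a.txt): modified={a.txt, d.txt} staged={none}
After op 7 (git commit): modified={a.txt, d.txt} staged={none}
After op 8 (modify e.txt): modified={a.txt, d.txt, e.txt} staged={none}
After op 9 (modify b.txt): modified={a.txt, b.txt, d.txt, e.txt} staged={none}
After op 10 (git add d.txt): modified={a.txt, b.txt, e.txt} staged={d.txt}
After op 11 (git reset d.txt): modified={a.txt, b.txt, d.txt, e.txt} staged={none}
After op 12 (modify c.txt): modified={a.txt, b.txt, c.txt, d.txt, e.txt} staged={none}
After op 13 (git add d.txt): modified={a.txt, b.txt, c.txt, e.txt} staged={d.txt}
After op 14 (git add a.txt): modified={b.txt, c.txt, e.txt} staged={a.txt, d.txt}
After op 15 (modify c.txt): modified={b.txt, c.txt, e.txt} staged={a.txt, d.txt}
After op 16 (git reset d.txt): modified={b.txt, c.txt, d.txt, e.txt} staged={a.txt}
After op 17 (git reset a.txt): modified={a.txt, b.txt, c.txt, d.txt, e.txt} staged={none}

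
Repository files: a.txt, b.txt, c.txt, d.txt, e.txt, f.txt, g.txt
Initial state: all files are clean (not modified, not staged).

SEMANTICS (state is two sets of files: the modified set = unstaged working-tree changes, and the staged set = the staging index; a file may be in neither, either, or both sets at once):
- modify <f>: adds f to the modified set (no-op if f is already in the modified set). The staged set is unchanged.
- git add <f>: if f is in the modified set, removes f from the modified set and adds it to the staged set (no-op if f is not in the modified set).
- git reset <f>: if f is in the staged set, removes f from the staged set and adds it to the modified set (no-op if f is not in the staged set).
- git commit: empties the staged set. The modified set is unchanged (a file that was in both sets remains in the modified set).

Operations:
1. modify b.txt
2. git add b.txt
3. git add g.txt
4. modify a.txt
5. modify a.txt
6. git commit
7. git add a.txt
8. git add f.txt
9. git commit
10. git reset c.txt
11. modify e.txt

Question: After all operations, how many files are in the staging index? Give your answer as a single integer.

After op 1 (modify b.txt): modified={b.txt} staged={none}
After op 2 (git add b.txt): modified={none} staged={b.txt}
After op 3 (git add g.txt): modified={none} staged={b.txt}
After op 4 (modify a.txt): modified={a.txt} staged={b.txt}
After op 5 (modify a.txt): modified={a.txt} staged={b.txt}
After op 6 (git commit): modified={a.txt} staged={none}
After op 7 (git add a.txt): modified={none} staged={a.txt}
After op 8 (git add f.txt): modified={none} staged={a.txt}
After op 9 (git commit): modified={none} staged={none}
After op 10 (git reset c.txt): modified={none} staged={none}
After op 11 (modify e.txt): modified={e.txt} staged={none}
Final staged set: {none} -> count=0

Answer: 0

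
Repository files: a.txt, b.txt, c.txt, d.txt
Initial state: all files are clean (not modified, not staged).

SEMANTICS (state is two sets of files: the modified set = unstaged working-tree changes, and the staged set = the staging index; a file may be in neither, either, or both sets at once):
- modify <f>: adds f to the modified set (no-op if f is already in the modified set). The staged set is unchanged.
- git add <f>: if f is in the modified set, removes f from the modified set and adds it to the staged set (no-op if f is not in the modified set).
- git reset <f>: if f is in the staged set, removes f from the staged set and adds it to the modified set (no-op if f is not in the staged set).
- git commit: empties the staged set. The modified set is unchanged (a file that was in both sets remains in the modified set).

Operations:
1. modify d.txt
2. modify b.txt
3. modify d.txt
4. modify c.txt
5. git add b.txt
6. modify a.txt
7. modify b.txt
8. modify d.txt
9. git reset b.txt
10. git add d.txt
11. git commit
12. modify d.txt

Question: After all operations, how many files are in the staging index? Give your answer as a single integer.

After op 1 (modify d.txt): modified={d.txt} staged={none}
After op 2 (modify b.txt): modified={b.txt, d.txt} staged={none}
After op 3 (modify d.txt): modified={b.txt, d.txt} staged={none}
After op 4 (modify c.txt): modified={b.txt, c.txt, d.txt} staged={none}
After op 5 (git add b.txt): modified={c.txt, d.txt} staged={b.txt}
After op 6 (modify a.txt): modified={a.txt, c.txt, d.txt} staged={b.txt}
After op 7 (modify b.txt): modified={a.txt, b.txt, c.txt, d.txt} staged={b.txt}
After op 8 (modify d.txt): modified={a.txt, b.txt, c.txt, d.txt} staged={b.txt}
After op 9 (git reset b.txt): modified={a.txt, b.txt, c.txt, d.txt} staged={none}
After op 10 (git add d.txt): modified={a.txt, b.txt, c.txt} staged={d.txt}
After op 11 (git commit): modified={a.txt, b.txt, c.txt} staged={none}
After op 12 (modify d.txt): modified={a.txt, b.txt, c.txt, d.txt} staged={none}
Final staged set: {none} -> count=0

Answer: 0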